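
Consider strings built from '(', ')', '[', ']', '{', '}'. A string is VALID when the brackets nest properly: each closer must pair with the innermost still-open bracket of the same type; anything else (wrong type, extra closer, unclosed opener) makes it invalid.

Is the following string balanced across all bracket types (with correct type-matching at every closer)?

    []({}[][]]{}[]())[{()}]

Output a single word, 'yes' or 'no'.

pos 0: push '['; stack = [
pos 1: ']' matches '['; pop; stack = (empty)
pos 2: push '('; stack = (
pos 3: push '{'; stack = ({
pos 4: '}' matches '{'; pop; stack = (
pos 5: push '['; stack = ([
pos 6: ']' matches '['; pop; stack = (
pos 7: push '['; stack = ([
pos 8: ']' matches '['; pop; stack = (
pos 9: saw closer ']' but top of stack is '(' (expected ')') → INVALID
Verdict: type mismatch at position 9: ']' closes '(' → no

Answer: no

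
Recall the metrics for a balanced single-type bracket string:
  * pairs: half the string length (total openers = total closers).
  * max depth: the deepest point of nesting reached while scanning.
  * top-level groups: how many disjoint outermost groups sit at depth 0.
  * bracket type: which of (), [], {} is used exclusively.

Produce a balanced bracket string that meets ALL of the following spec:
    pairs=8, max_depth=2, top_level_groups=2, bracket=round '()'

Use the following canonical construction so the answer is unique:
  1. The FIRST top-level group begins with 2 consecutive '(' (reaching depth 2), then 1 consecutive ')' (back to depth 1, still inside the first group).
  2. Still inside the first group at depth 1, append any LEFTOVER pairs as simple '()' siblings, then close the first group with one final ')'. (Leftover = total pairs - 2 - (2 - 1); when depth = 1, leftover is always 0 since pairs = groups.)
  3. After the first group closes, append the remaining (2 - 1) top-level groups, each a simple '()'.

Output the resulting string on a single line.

Spec: pairs=8 depth=2 groups=2
Leftover pairs = 8 - 2 - (2-1) = 5
First group: deep chain of depth 2 + 5 sibling pairs
Remaining 1 groups: simple '()' each

Answer: (()()()()()())()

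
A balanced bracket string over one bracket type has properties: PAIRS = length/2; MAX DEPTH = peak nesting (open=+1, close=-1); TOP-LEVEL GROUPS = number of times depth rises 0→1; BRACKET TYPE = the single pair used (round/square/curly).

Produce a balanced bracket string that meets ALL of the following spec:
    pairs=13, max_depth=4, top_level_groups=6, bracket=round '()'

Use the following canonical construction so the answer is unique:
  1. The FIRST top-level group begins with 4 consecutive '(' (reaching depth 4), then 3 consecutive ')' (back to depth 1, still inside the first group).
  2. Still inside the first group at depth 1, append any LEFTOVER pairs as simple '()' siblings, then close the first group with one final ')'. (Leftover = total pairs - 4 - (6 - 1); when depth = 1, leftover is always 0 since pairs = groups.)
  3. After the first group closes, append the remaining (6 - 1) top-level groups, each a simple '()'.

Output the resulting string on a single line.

Spec: pairs=13 depth=4 groups=6
Leftover pairs = 13 - 4 - (6-1) = 4
First group: deep chain of depth 4 + 4 sibling pairs
Remaining 5 groups: simple '()' each

Answer: (((()))()()()())()()()()()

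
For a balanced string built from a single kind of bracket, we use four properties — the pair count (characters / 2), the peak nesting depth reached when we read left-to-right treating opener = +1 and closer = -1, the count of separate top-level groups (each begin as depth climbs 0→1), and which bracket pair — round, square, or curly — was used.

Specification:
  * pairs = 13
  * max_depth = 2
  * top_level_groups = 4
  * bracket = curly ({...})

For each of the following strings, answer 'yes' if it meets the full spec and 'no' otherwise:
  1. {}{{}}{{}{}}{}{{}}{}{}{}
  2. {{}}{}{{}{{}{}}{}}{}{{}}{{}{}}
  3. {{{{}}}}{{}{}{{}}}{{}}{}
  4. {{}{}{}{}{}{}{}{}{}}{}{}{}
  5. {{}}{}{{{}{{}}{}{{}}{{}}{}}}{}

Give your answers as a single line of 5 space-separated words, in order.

String 1 '{}{{}}{{}{}}{}{{}}{}{}{}': depth seq [1 0 1 2 1 0 1 2 1 2 1 0 1 0 1 2 1 0 1 0 1 0 1 0]
  -> pairs=12 depth=2 groups=8 -> no
String 2 '{{}}{}{{}{{}{}}{}}{}{{}}{{}{}}': depth seq [1 2 1 0 1 0 1 2 1 2 3 2 3 2 1 2 1 0 1 0 1 2 1 0 1 2 1 2 1 0]
  -> pairs=15 depth=3 groups=6 -> no
String 3 '{{{{}}}}{{}{}{{}}}{{}}{}': depth seq [1 2 3 4 3 2 1 0 1 2 1 2 1 2 3 2 1 0 1 2 1 0 1 0]
  -> pairs=12 depth=4 groups=4 -> no
String 4 '{{}{}{}{}{}{}{}{}{}}{}{}{}': depth seq [1 2 1 2 1 2 1 2 1 2 1 2 1 2 1 2 1 2 1 0 1 0 1 0 1 0]
  -> pairs=13 depth=2 groups=4 -> yes
String 5 '{{}}{}{{{}{{}}{}{{}}{{}}{}}}{}': depth seq [1 2 1 0 1 0 1 2 3 2 3 4 3 2 3 2 3 4 3 2 3 4 3 2 3 2 1 0 1 0]
  -> pairs=15 depth=4 groups=4 -> no

Answer: no no no yes no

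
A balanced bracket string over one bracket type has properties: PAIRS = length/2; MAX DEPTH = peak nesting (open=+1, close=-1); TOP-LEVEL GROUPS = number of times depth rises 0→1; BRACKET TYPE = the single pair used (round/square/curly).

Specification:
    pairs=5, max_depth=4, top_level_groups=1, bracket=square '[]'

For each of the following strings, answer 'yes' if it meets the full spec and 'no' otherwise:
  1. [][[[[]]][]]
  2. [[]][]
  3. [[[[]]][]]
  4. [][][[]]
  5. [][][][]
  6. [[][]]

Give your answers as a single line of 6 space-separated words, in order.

Answer: no no yes no no no

Derivation:
String 1 '[][[[[]]][]]': depth seq [1 0 1 2 3 4 3 2 1 2 1 0]
  -> pairs=6 depth=4 groups=2 -> no
String 2 '[[]][]': depth seq [1 2 1 0 1 0]
  -> pairs=3 depth=2 groups=2 -> no
String 3 '[[[[]]][]]': depth seq [1 2 3 4 3 2 1 2 1 0]
  -> pairs=5 depth=4 groups=1 -> yes
String 4 '[][][[]]': depth seq [1 0 1 0 1 2 1 0]
  -> pairs=4 depth=2 groups=3 -> no
String 5 '[][][][]': depth seq [1 0 1 0 1 0 1 0]
  -> pairs=4 depth=1 groups=4 -> no
String 6 '[[][]]': depth seq [1 2 1 2 1 0]
  -> pairs=3 depth=2 groups=1 -> no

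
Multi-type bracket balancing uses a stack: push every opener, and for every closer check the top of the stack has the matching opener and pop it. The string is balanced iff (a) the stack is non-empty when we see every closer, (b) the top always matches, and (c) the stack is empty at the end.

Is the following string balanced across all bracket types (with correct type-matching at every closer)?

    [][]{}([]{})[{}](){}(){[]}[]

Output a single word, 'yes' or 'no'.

Answer: yes

Derivation:
pos 0: push '['; stack = [
pos 1: ']' matches '['; pop; stack = (empty)
pos 2: push '['; stack = [
pos 3: ']' matches '['; pop; stack = (empty)
pos 4: push '{'; stack = {
pos 5: '}' matches '{'; pop; stack = (empty)
pos 6: push '('; stack = (
pos 7: push '['; stack = ([
pos 8: ']' matches '['; pop; stack = (
pos 9: push '{'; stack = ({
pos 10: '}' matches '{'; pop; stack = (
pos 11: ')' matches '('; pop; stack = (empty)
pos 12: push '['; stack = [
pos 13: push '{'; stack = [{
pos 14: '}' matches '{'; pop; stack = [
pos 15: ']' matches '['; pop; stack = (empty)
pos 16: push '('; stack = (
pos 17: ')' matches '('; pop; stack = (empty)
pos 18: push '{'; stack = {
pos 19: '}' matches '{'; pop; stack = (empty)
pos 20: push '('; stack = (
pos 21: ')' matches '('; pop; stack = (empty)
pos 22: push '{'; stack = {
pos 23: push '['; stack = {[
pos 24: ']' matches '['; pop; stack = {
pos 25: '}' matches '{'; pop; stack = (empty)
pos 26: push '['; stack = [
pos 27: ']' matches '['; pop; stack = (empty)
end: stack empty → VALID
Verdict: properly nested → yes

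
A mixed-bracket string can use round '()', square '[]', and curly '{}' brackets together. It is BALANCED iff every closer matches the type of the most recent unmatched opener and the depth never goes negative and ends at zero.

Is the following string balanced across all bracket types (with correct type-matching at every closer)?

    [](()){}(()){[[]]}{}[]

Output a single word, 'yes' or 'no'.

Answer: yes

Derivation:
pos 0: push '['; stack = [
pos 1: ']' matches '['; pop; stack = (empty)
pos 2: push '('; stack = (
pos 3: push '('; stack = ((
pos 4: ')' matches '('; pop; stack = (
pos 5: ')' matches '('; pop; stack = (empty)
pos 6: push '{'; stack = {
pos 7: '}' matches '{'; pop; stack = (empty)
pos 8: push '('; stack = (
pos 9: push '('; stack = ((
pos 10: ')' matches '('; pop; stack = (
pos 11: ')' matches '('; pop; stack = (empty)
pos 12: push '{'; stack = {
pos 13: push '['; stack = {[
pos 14: push '['; stack = {[[
pos 15: ']' matches '['; pop; stack = {[
pos 16: ']' matches '['; pop; stack = {
pos 17: '}' matches '{'; pop; stack = (empty)
pos 18: push '{'; stack = {
pos 19: '}' matches '{'; pop; stack = (empty)
pos 20: push '['; stack = [
pos 21: ']' matches '['; pop; stack = (empty)
end: stack empty → VALID
Verdict: properly nested → yes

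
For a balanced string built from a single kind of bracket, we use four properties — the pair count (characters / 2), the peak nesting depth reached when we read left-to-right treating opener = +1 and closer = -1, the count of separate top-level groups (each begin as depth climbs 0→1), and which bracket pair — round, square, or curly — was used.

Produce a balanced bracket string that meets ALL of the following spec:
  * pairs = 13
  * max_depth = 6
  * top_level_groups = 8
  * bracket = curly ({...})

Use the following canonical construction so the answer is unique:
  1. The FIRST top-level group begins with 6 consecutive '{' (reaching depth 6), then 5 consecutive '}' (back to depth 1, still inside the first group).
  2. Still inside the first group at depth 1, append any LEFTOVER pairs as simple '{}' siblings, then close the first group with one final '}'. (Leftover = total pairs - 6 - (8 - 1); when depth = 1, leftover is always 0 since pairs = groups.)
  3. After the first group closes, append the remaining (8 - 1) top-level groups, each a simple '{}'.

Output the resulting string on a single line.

Spec: pairs=13 depth=6 groups=8
Leftover pairs = 13 - 6 - (8-1) = 0
First group: deep chain of depth 6 + 0 sibling pairs
Remaining 7 groups: simple '{}' each

Answer: {{{{{{}}}}}}{}{}{}{}{}{}{}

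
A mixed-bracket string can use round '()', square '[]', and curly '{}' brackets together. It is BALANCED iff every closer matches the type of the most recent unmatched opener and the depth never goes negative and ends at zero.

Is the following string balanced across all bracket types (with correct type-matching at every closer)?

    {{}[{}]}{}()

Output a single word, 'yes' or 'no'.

Answer: yes

Derivation:
pos 0: push '{'; stack = {
pos 1: push '{'; stack = {{
pos 2: '}' matches '{'; pop; stack = {
pos 3: push '['; stack = {[
pos 4: push '{'; stack = {[{
pos 5: '}' matches '{'; pop; stack = {[
pos 6: ']' matches '['; pop; stack = {
pos 7: '}' matches '{'; pop; stack = (empty)
pos 8: push '{'; stack = {
pos 9: '}' matches '{'; pop; stack = (empty)
pos 10: push '('; stack = (
pos 11: ')' matches '('; pop; stack = (empty)
end: stack empty → VALID
Verdict: properly nested → yes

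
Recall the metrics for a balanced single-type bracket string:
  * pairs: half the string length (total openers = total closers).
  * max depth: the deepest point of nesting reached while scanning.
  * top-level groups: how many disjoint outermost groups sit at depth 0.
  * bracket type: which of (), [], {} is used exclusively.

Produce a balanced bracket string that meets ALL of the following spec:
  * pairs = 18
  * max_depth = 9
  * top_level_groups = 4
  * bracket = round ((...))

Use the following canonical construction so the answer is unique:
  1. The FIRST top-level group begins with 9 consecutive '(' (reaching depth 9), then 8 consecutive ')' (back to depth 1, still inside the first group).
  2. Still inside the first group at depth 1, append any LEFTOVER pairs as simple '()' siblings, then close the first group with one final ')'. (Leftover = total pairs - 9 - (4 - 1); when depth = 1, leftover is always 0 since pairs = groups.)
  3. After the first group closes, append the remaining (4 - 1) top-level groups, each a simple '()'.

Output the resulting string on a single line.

Answer: ((((((((())))))))()()()()()())()()()

Derivation:
Spec: pairs=18 depth=9 groups=4
Leftover pairs = 18 - 9 - (4-1) = 6
First group: deep chain of depth 9 + 6 sibling pairs
Remaining 3 groups: simple '()' each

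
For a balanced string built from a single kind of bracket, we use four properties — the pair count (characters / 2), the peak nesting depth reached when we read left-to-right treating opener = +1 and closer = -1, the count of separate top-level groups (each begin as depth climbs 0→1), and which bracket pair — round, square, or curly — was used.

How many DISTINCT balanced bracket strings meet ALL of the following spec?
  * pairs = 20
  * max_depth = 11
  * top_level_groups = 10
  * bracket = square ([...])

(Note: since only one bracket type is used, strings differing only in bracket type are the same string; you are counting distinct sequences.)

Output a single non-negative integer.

Spec: pairs=20 depth=11 groups=10
Count(depth <= 11) = 10015005
Count(depth <= 10) = 10014995
Count(depth == 11) = 10015005 - 10014995 = 10

Answer: 10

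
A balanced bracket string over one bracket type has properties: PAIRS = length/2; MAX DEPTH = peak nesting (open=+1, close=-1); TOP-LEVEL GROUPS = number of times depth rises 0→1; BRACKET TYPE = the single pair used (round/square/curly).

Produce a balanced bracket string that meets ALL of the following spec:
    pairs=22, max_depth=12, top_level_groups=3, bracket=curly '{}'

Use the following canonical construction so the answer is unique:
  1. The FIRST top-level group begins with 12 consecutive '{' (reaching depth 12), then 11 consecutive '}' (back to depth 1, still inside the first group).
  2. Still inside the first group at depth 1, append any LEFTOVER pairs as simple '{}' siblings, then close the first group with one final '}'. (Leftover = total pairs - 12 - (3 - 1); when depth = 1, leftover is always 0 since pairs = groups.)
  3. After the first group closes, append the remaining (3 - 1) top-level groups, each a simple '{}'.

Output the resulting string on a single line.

Answer: {{{{{{{{{{{{}}}}}}}}}}}{}{}{}{}{}{}{}{}}{}{}

Derivation:
Spec: pairs=22 depth=12 groups=3
Leftover pairs = 22 - 12 - (3-1) = 8
First group: deep chain of depth 12 + 8 sibling pairs
Remaining 2 groups: simple '{}' each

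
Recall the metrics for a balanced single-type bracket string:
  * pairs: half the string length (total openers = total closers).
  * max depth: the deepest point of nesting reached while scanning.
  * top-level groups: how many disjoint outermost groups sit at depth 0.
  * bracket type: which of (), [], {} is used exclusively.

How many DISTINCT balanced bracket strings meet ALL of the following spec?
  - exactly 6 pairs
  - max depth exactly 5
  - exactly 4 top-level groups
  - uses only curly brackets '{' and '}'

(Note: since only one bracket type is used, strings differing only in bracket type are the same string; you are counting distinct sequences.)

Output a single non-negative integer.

Spec: pairs=6 depth=5 groups=4
Count(depth <= 5) = 14
Count(depth <= 4) = 14
Count(depth == 5) = 14 - 14 = 0

Answer: 0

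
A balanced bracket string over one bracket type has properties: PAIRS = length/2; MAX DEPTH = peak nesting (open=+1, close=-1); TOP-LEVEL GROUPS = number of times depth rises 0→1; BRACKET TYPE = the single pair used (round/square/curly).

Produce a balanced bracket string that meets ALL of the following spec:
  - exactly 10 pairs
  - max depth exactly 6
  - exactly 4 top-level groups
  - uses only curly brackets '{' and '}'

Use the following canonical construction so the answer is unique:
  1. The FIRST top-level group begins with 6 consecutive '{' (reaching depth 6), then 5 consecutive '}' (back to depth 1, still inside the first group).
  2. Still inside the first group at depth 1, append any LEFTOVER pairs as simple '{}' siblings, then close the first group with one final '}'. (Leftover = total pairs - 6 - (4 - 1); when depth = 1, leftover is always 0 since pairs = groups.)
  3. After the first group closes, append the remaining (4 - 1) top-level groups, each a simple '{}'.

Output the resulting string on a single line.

Spec: pairs=10 depth=6 groups=4
Leftover pairs = 10 - 6 - (4-1) = 1
First group: deep chain of depth 6 + 1 sibling pairs
Remaining 3 groups: simple '{}' each

Answer: {{{{{{}}}}}{}}{}{}{}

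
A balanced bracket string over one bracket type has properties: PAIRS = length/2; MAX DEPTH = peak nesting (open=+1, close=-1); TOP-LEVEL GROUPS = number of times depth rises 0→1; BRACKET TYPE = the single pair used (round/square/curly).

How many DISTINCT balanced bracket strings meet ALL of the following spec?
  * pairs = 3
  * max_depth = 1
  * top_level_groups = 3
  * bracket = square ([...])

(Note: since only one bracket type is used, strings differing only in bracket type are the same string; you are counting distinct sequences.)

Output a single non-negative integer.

Answer: 1

Derivation:
Spec: pairs=3 depth=1 groups=3
Count(depth <= 1) = 1
Count(depth <= 0) = 0
Count(depth == 1) = 1 - 0 = 1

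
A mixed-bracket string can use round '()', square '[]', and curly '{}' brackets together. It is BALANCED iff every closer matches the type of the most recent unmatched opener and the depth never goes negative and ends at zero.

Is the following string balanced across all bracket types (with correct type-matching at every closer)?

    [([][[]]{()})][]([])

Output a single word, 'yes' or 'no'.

pos 0: push '['; stack = [
pos 1: push '('; stack = [(
pos 2: push '['; stack = [([
pos 3: ']' matches '['; pop; stack = [(
pos 4: push '['; stack = [([
pos 5: push '['; stack = [([[
pos 6: ']' matches '['; pop; stack = [([
pos 7: ']' matches '['; pop; stack = [(
pos 8: push '{'; stack = [({
pos 9: push '('; stack = [({(
pos 10: ')' matches '('; pop; stack = [({
pos 11: '}' matches '{'; pop; stack = [(
pos 12: ')' matches '('; pop; stack = [
pos 13: ']' matches '['; pop; stack = (empty)
pos 14: push '['; stack = [
pos 15: ']' matches '['; pop; stack = (empty)
pos 16: push '('; stack = (
pos 17: push '['; stack = ([
pos 18: ']' matches '['; pop; stack = (
pos 19: ')' matches '('; pop; stack = (empty)
end: stack empty → VALID
Verdict: properly nested → yes

Answer: yes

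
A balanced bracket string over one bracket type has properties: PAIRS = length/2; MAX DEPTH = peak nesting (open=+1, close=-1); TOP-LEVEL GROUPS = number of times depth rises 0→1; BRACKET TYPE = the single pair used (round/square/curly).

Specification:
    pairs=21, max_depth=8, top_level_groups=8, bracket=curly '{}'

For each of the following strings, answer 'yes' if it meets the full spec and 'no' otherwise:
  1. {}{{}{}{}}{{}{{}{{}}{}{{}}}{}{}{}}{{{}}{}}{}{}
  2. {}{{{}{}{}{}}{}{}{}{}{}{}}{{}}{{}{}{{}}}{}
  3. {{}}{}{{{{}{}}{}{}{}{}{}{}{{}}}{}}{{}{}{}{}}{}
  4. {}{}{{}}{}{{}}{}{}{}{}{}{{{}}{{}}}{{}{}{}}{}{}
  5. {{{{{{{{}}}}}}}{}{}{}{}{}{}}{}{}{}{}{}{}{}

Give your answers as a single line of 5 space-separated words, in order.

Answer: no no no no yes

Derivation:
String 1 '{}{{}{}{}}{{}{{}{{}}{}{{}}}{}{}{}}{{{}}{}}{}{}': depth seq [1 0 1 2 1 2 1 2 1 0 1 2 1 2 3 2 3 4 3 2 3 2 3 4 3 2 1 2 1 2 1 2 1 0 1 2 3 2 1 2 1 0 1 0 1 0]
  -> pairs=23 depth=4 groups=6 -> no
String 2 '{}{{{}{}{}{}}{}{}{}{}{}{}}{{}}{{}{}{{}}}{}': depth seq [1 0 1 2 3 2 3 2 3 2 3 2 1 2 1 2 1 2 1 2 1 2 1 2 1 0 1 2 1 0 1 2 1 2 1 2 3 2 1 0 1 0]
  -> pairs=21 depth=3 groups=5 -> no
String 3 '{{}}{}{{{{}{}}{}{}{}{}{}{}{{}}}{}}{{}{}{}{}}{}': depth seq [1 2 1 0 1 0 1 2 3 4 3 4 3 2 3 2 3 2 3 2 3 2 3 2 3 2 3 4 3 2 1 2 1 0 1 2 1 2 1 2 1 2 1 0 1 0]
  -> pairs=23 depth=4 groups=5 -> no
String 4 '{}{}{{}}{}{{}}{}{}{}{}{}{{{}}{{}}}{{}{}{}}{}{}': depth seq [1 0 1 0 1 2 1 0 1 0 1 2 1 0 1 0 1 0 1 0 1 0 1 0 1 2 3 2 1 2 3 2 1 0 1 2 1 2 1 2 1 0 1 0 1 0]
  -> pairs=23 depth=3 groups=14 -> no
String 5 '{{{{{{{{}}}}}}}{}{}{}{}{}{}}{}{}{}{}{}{}{}': depth seq [1 2 3 4 5 6 7 8 7 6 5 4 3 2 1 2 1 2 1 2 1 2 1 2 1 2 1 0 1 0 1 0 1 0 1 0 1 0 1 0 1 0]
  -> pairs=21 depth=8 groups=8 -> yes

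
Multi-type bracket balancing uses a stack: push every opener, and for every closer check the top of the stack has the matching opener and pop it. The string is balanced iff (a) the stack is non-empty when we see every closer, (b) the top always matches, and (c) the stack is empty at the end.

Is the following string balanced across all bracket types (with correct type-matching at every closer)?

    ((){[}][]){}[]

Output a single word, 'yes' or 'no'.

Answer: no

Derivation:
pos 0: push '('; stack = (
pos 1: push '('; stack = ((
pos 2: ')' matches '('; pop; stack = (
pos 3: push '{'; stack = ({
pos 4: push '['; stack = ({[
pos 5: saw closer '}' but top of stack is '[' (expected ']') → INVALID
Verdict: type mismatch at position 5: '}' closes '[' → no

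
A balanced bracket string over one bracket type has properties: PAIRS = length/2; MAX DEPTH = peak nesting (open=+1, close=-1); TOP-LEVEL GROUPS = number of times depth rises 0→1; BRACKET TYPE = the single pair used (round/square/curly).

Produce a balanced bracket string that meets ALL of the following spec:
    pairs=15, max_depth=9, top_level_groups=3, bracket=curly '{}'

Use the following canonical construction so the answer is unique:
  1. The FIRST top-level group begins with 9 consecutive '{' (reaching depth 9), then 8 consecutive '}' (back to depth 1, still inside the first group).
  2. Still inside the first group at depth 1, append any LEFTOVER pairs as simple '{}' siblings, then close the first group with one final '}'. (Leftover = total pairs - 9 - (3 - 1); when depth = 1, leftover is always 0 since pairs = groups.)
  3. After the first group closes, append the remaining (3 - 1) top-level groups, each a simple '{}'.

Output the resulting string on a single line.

Spec: pairs=15 depth=9 groups=3
Leftover pairs = 15 - 9 - (3-1) = 4
First group: deep chain of depth 9 + 4 sibling pairs
Remaining 2 groups: simple '{}' each

Answer: {{{{{{{{{}}}}}}}}{}{}{}{}}{}{}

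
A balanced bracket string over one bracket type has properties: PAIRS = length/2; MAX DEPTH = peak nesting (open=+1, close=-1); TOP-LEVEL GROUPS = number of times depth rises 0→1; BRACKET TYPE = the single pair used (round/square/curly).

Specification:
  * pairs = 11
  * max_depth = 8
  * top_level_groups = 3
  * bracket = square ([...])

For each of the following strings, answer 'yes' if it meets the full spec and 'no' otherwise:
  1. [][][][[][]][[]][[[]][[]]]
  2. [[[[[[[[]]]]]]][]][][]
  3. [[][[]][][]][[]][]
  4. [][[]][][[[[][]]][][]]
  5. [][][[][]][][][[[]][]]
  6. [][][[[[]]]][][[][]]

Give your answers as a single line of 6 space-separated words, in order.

String 1 '[][][][[][]][[]][[[]][[]]]': depth seq [1 0 1 0 1 0 1 2 1 2 1 0 1 2 1 0 1 2 3 2 1 2 3 2 1 0]
  -> pairs=13 depth=3 groups=6 -> no
String 2 '[[[[[[[[]]]]]]][]][][]': depth seq [1 2 3 4 5 6 7 8 7 6 5 4 3 2 1 2 1 0 1 0 1 0]
  -> pairs=11 depth=8 groups=3 -> yes
String 3 '[[][[]][][]][[]][]': depth seq [1 2 1 2 3 2 1 2 1 2 1 0 1 2 1 0 1 0]
  -> pairs=9 depth=3 groups=3 -> no
String 4 '[][[]][][[[[][]]][][]]': depth seq [1 0 1 2 1 0 1 0 1 2 3 4 3 4 3 2 1 2 1 2 1 0]
  -> pairs=11 depth=4 groups=4 -> no
String 5 '[][][[][]][][][[[]][]]': depth seq [1 0 1 0 1 2 1 2 1 0 1 0 1 0 1 2 3 2 1 2 1 0]
  -> pairs=11 depth=3 groups=6 -> no
String 6 '[][][[[[]]]][][[][]]': depth seq [1 0 1 0 1 2 3 4 3 2 1 0 1 0 1 2 1 2 1 0]
  -> pairs=10 depth=4 groups=5 -> no

Answer: no yes no no no no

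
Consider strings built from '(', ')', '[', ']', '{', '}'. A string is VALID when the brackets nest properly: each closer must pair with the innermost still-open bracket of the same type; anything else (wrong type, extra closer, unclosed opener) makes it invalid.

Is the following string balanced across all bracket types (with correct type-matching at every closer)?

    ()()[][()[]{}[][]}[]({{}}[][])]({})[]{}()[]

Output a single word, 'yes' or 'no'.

pos 0: push '('; stack = (
pos 1: ')' matches '('; pop; stack = (empty)
pos 2: push '('; stack = (
pos 3: ')' matches '('; pop; stack = (empty)
pos 4: push '['; stack = [
pos 5: ']' matches '['; pop; stack = (empty)
pos 6: push '['; stack = [
pos 7: push '('; stack = [(
pos 8: ')' matches '('; pop; stack = [
pos 9: push '['; stack = [[
pos 10: ']' matches '['; pop; stack = [
pos 11: push '{'; stack = [{
pos 12: '}' matches '{'; pop; stack = [
pos 13: push '['; stack = [[
pos 14: ']' matches '['; pop; stack = [
pos 15: push '['; stack = [[
pos 16: ']' matches '['; pop; stack = [
pos 17: saw closer '}' but top of stack is '[' (expected ']') → INVALID
Verdict: type mismatch at position 17: '}' closes '[' → no

Answer: no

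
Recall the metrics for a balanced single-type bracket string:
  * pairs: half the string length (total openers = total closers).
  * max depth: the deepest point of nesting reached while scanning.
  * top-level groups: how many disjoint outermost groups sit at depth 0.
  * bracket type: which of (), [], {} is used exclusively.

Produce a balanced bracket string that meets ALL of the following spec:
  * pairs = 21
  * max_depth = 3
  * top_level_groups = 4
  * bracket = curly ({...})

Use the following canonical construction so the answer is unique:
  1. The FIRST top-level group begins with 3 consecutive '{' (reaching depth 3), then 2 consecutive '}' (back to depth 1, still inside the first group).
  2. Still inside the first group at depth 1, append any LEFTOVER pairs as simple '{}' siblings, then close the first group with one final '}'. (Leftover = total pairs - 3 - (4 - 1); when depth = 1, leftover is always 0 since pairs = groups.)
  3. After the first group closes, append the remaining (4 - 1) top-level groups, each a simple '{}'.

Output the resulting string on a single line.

Answer: {{{}}{}{}{}{}{}{}{}{}{}{}{}{}{}{}{}}{}{}{}

Derivation:
Spec: pairs=21 depth=3 groups=4
Leftover pairs = 21 - 3 - (4-1) = 15
First group: deep chain of depth 3 + 15 sibling pairs
Remaining 3 groups: simple '{}' each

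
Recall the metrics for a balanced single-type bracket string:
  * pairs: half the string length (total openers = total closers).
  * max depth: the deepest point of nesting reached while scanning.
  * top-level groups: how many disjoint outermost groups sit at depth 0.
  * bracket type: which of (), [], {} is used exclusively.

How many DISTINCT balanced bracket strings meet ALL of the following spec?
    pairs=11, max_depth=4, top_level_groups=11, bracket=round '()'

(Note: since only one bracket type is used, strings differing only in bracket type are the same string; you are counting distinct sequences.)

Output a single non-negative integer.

Spec: pairs=11 depth=4 groups=11
Count(depth <= 4) = 1
Count(depth <= 3) = 1
Count(depth == 4) = 1 - 1 = 0

Answer: 0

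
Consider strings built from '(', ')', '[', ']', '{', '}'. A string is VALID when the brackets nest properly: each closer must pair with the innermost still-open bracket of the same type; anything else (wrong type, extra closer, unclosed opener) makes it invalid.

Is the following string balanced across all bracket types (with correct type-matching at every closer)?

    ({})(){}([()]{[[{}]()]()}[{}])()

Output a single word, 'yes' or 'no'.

pos 0: push '('; stack = (
pos 1: push '{'; stack = ({
pos 2: '}' matches '{'; pop; stack = (
pos 3: ')' matches '('; pop; stack = (empty)
pos 4: push '('; stack = (
pos 5: ')' matches '('; pop; stack = (empty)
pos 6: push '{'; stack = {
pos 7: '}' matches '{'; pop; stack = (empty)
pos 8: push '('; stack = (
pos 9: push '['; stack = ([
pos 10: push '('; stack = ([(
pos 11: ')' matches '('; pop; stack = ([
pos 12: ']' matches '['; pop; stack = (
pos 13: push '{'; stack = ({
pos 14: push '['; stack = ({[
pos 15: push '['; stack = ({[[
pos 16: push '{'; stack = ({[[{
pos 17: '}' matches '{'; pop; stack = ({[[
pos 18: ']' matches '['; pop; stack = ({[
pos 19: push '('; stack = ({[(
pos 20: ')' matches '('; pop; stack = ({[
pos 21: ']' matches '['; pop; stack = ({
pos 22: push '('; stack = ({(
pos 23: ')' matches '('; pop; stack = ({
pos 24: '}' matches '{'; pop; stack = (
pos 25: push '['; stack = ([
pos 26: push '{'; stack = ([{
pos 27: '}' matches '{'; pop; stack = ([
pos 28: ']' matches '['; pop; stack = (
pos 29: ')' matches '('; pop; stack = (empty)
pos 30: push '('; stack = (
pos 31: ')' matches '('; pop; stack = (empty)
end: stack empty → VALID
Verdict: properly nested → yes

Answer: yes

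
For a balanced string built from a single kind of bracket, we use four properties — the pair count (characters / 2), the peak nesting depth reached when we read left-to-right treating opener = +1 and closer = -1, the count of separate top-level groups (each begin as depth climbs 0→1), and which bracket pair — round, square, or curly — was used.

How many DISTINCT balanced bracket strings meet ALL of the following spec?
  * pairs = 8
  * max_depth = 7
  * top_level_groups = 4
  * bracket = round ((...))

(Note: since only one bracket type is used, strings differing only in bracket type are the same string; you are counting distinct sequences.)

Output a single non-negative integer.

Answer: 0

Derivation:
Spec: pairs=8 depth=7 groups=4
Count(depth <= 7) = 165
Count(depth <= 6) = 165
Count(depth == 7) = 165 - 165 = 0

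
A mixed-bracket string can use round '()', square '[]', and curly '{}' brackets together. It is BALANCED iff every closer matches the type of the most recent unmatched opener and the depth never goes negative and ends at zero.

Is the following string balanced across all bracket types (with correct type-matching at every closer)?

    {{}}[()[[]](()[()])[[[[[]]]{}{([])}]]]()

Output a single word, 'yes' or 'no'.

Answer: yes

Derivation:
pos 0: push '{'; stack = {
pos 1: push '{'; stack = {{
pos 2: '}' matches '{'; pop; stack = {
pos 3: '}' matches '{'; pop; stack = (empty)
pos 4: push '['; stack = [
pos 5: push '('; stack = [(
pos 6: ')' matches '('; pop; stack = [
pos 7: push '['; stack = [[
pos 8: push '['; stack = [[[
pos 9: ']' matches '['; pop; stack = [[
pos 10: ']' matches '['; pop; stack = [
pos 11: push '('; stack = [(
pos 12: push '('; stack = [((
pos 13: ')' matches '('; pop; stack = [(
pos 14: push '['; stack = [([
pos 15: push '('; stack = [([(
pos 16: ')' matches '('; pop; stack = [([
pos 17: ']' matches '['; pop; stack = [(
pos 18: ')' matches '('; pop; stack = [
pos 19: push '['; stack = [[
pos 20: push '['; stack = [[[
pos 21: push '['; stack = [[[[
pos 22: push '['; stack = [[[[[
pos 23: push '['; stack = [[[[[[
pos 24: ']' matches '['; pop; stack = [[[[[
pos 25: ']' matches '['; pop; stack = [[[[
pos 26: ']' matches '['; pop; stack = [[[
pos 27: push '{'; stack = [[[{
pos 28: '}' matches '{'; pop; stack = [[[
pos 29: push '{'; stack = [[[{
pos 30: push '('; stack = [[[{(
pos 31: push '['; stack = [[[{([
pos 32: ']' matches '['; pop; stack = [[[{(
pos 33: ')' matches '('; pop; stack = [[[{
pos 34: '}' matches '{'; pop; stack = [[[
pos 35: ']' matches '['; pop; stack = [[
pos 36: ']' matches '['; pop; stack = [
pos 37: ']' matches '['; pop; stack = (empty)
pos 38: push '('; stack = (
pos 39: ')' matches '('; pop; stack = (empty)
end: stack empty → VALID
Verdict: properly nested → yes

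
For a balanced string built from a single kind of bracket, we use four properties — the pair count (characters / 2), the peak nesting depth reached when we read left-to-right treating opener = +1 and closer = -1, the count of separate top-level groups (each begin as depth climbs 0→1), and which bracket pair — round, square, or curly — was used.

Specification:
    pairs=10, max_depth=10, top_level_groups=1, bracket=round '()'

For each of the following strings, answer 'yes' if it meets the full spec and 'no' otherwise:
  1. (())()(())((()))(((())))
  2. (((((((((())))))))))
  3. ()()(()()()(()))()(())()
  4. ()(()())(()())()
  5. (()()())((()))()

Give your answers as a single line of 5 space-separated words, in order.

String 1 '(())()(())((()))(((())))': depth seq [1 2 1 0 1 0 1 2 1 0 1 2 3 2 1 0 1 2 3 4 3 2 1 0]
  -> pairs=12 depth=4 groups=5 -> no
String 2 '(((((((((())))))))))': depth seq [1 2 3 4 5 6 7 8 9 10 9 8 7 6 5 4 3 2 1 0]
  -> pairs=10 depth=10 groups=1 -> yes
String 3 '()()(()()()(()))()(())()': depth seq [1 0 1 0 1 2 1 2 1 2 1 2 3 2 1 0 1 0 1 2 1 0 1 0]
  -> pairs=12 depth=3 groups=6 -> no
String 4 '()(()())(()())()': depth seq [1 0 1 2 1 2 1 0 1 2 1 2 1 0 1 0]
  -> pairs=8 depth=2 groups=4 -> no
String 5 '(()()())((()))()': depth seq [1 2 1 2 1 2 1 0 1 2 3 2 1 0 1 0]
  -> pairs=8 depth=3 groups=3 -> no

Answer: no yes no no no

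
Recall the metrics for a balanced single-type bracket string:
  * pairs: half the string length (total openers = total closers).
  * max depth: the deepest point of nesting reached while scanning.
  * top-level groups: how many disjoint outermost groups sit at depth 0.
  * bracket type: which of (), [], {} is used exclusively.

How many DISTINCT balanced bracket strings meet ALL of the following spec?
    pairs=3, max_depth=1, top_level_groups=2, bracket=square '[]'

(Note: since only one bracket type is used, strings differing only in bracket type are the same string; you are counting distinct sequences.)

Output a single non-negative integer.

Answer: 0

Derivation:
Spec: pairs=3 depth=1 groups=2
Count(depth <= 1) = 0
Count(depth <= 0) = 0
Count(depth == 1) = 0 - 0 = 0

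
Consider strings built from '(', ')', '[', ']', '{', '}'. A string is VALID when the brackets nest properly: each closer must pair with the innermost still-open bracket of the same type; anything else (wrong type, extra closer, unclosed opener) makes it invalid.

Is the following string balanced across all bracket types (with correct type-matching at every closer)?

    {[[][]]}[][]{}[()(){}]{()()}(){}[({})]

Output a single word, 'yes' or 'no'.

pos 0: push '{'; stack = {
pos 1: push '['; stack = {[
pos 2: push '['; stack = {[[
pos 3: ']' matches '['; pop; stack = {[
pos 4: push '['; stack = {[[
pos 5: ']' matches '['; pop; stack = {[
pos 6: ']' matches '['; pop; stack = {
pos 7: '}' matches '{'; pop; stack = (empty)
pos 8: push '['; stack = [
pos 9: ']' matches '['; pop; stack = (empty)
pos 10: push '['; stack = [
pos 11: ']' matches '['; pop; stack = (empty)
pos 12: push '{'; stack = {
pos 13: '}' matches '{'; pop; stack = (empty)
pos 14: push '['; stack = [
pos 15: push '('; stack = [(
pos 16: ')' matches '('; pop; stack = [
pos 17: push '('; stack = [(
pos 18: ')' matches '('; pop; stack = [
pos 19: push '{'; stack = [{
pos 20: '}' matches '{'; pop; stack = [
pos 21: ']' matches '['; pop; stack = (empty)
pos 22: push '{'; stack = {
pos 23: push '('; stack = {(
pos 24: ')' matches '('; pop; stack = {
pos 25: push '('; stack = {(
pos 26: ')' matches '('; pop; stack = {
pos 27: '}' matches '{'; pop; stack = (empty)
pos 28: push '('; stack = (
pos 29: ')' matches '('; pop; stack = (empty)
pos 30: push '{'; stack = {
pos 31: '}' matches '{'; pop; stack = (empty)
pos 32: push '['; stack = [
pos 33: push '('; stack = [(
pos 34: push '{'; stack = [({
pos 35: '}' matches '{'; pop; stack = [(
pos 36: ')' matches '('; pop; stack = [
pos 37: ']' matches '['; pop; stack = (empty)
end: stack empty → VALID
Verdict: properly nested → yes

Answer: yes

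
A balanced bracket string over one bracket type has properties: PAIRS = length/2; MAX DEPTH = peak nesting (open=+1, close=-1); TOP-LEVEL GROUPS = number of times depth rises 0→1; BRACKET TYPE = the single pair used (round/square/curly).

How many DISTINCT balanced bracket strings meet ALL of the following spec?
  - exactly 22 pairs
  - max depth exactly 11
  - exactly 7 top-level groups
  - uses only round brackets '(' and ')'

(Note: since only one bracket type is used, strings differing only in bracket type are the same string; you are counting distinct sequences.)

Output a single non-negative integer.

Answer: 1547469

Derivation:
Spec: pairs=22 depth=11 groups=7
Count(depth <= 11) = 1771288575
Count(depth <= 10) = 1769741106
Count(depth == 11) = 1771288575 - 1769741106 = 1547469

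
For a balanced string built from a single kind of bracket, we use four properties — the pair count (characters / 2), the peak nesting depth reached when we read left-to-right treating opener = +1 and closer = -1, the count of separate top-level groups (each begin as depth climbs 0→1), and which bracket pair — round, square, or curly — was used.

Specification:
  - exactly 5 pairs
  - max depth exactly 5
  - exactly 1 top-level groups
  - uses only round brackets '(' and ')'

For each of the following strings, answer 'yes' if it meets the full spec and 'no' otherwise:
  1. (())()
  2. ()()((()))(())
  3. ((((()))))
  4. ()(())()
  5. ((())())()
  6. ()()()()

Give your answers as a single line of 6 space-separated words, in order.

String 1 '(())()': depth seq [1 2 1 0 1 0]
  -> pairs=3 depth=2 groups=2 -> no
String 2 '()()((()))(())': depth seq [1 0 1 0 1 2 3 2 1 0 1 2 1 0]
  -> pairs=7 depth=3 groups=4 -> no
String 3 '((((()))))': depth seq [1 2 3 4 5 4 3 2 1 0]
  -> pairs=5 depth=5 groups=1 -> yes
String 4 '()(())()': depth seq [1 0 1 2 1 0 1 0]
  -> pairs=4 depth=2 groups=3 -> no
String 5 '((())())()': depth seq [1 2 3 2 1 2 1 0 1 0]
  -> pairs=5 depth=3 groups=2 -> no
String 6 '()()()()': depth seq [1 0 1 0 1 0 1 0]
  -> pairs=4 depth=1 groups=4 -> no

Answer: no no yes no no no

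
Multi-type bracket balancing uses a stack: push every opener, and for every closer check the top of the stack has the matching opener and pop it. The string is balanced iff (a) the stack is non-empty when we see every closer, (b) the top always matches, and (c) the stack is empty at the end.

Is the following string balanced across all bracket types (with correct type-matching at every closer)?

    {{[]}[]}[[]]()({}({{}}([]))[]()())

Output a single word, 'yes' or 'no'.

pos 0: push '{'; stack = {
pos 1: push '{'; stack = {{
pos 2: push '['; stack = {{[
pos 3: ']' matches '['; pop; stack = {{
pos 4: '}' matches '{'; pop; stack = {
pos 5: push '['; stack = {[
pos 6: ']' matches '['; pop; stack = {
pos 7: '}' matches '{'; pop; stack = (empty)
pos 8: push '['; stack = [
pos 9: push '['; stack = [[
pos 10: ']' matches '['; pop; stack = [
pos 11: ']' matches '['; pop; stack = (empty)
pos 12: push '('; stack = (
pos 13: ')' matches '('; pop; stack = (empty)
pos 14: push '('; stack = (
pos 15: push '{'; stack = ({
pos 16: '}' matches '{'; pop; stack = (
pos 17: push '('; stack = ((
pos 18: push '{'; stack = (({
pos 19: push '{'; stack = (({{
pos 20: '}' matches '{'; pop; stack = (({
pos 21: '}' matches '{'; pop; stack = ((
pos 22: push '('; stack = (((
pos 23: push '['; stack = ((([
pos 24: ']' matches '['; pop; stack = (((
pos 25: ')' matches '('; pop; stack = ((
pos 26: ')' matches '('; pop; stack = (
pos 27: push '['; stack = ([
pos 28: ']' matches '['; pop; stack = (
pos 29: push '('; stack = ((
pos 30: ')' matches '('; pop; stack = (
pos 31: push '('; stack = ((
pos 32: ')' matches '('; pop; stack = (
pos 33: ')' matches '('; pop; stack = (empty)
end: stack empty → VALID
Verdict: properly nested → yes

Answer: yes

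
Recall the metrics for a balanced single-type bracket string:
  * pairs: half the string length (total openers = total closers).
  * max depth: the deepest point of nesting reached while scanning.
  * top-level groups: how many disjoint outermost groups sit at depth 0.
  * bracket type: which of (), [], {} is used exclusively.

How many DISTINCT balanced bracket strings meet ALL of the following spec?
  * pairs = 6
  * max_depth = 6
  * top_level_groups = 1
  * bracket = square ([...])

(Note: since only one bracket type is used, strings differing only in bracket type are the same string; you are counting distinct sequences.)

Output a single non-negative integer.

Answer: 1

Derivation:
Spec: pairs=6 depth=6 groups=1
Count(depth <= 6) = 42
Count(depth <= 5) = 41
Count(depth == 6) = 42 - 41 = 1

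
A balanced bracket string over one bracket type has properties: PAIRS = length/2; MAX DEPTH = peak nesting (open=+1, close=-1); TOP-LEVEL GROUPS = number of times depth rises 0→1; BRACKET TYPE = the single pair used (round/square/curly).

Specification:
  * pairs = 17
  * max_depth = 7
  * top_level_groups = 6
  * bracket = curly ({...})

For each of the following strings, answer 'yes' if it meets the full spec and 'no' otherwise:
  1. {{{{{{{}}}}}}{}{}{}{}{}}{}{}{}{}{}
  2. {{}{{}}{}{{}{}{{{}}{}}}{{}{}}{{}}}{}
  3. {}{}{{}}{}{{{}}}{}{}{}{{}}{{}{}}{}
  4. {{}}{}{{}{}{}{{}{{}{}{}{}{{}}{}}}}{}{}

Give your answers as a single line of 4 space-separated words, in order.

String 1 '{{{{{{{}}}}}}{}{}{}{}{}}{}{}{}{}{}': depth seq [1 2 3 4 5 6 7 6 5 4 3 2 1 2 1 2 1 2 1 2 1 2 1 0 1 0 1 0 1 0 1 0 1 0]
  -> pairs=17 depth=7 groups=6 -> yes
String 2 '{{}{{}}{}{{}{}{{{}}{}}}{{}{}}{{}}}{}': depth seq [1 2 1 2 3 2 1 2 1 2 3 2 3 2 3 4 5 4 3 4 3 2 1 2 3 2 3 2 1 2 3 2 1 0 1 0]
  -> pairs=18 depth=5 groups=2 -> no
String 3 '{}{}{{}}{}{{{}}}{}{}{}{{}}{{}{}}{}': depth seq [1 0 1 0 1 2 1 0 1 0 1 2 3 2 1 0 1 0 1 0 1 0 1 2 1 0 1 2 1 2 1 0 1 0]
  -> pairs=17 depth=3 groups=11 -> no
String 4 '{{}}{}{{}{}{}{{}{{}{}{}{}{{}}{}}}}{}{}': depth seq [1 2 1 0 1 0 1 2 1 2 1 2 1 2 3 2 3 4 3 4 3 4 3 4 3 4 5 4 3 4 3 2 1 0 1 0 1 0]
  -> pairs=19 depth=5 groups=5 -> no

Answer: yes no no no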